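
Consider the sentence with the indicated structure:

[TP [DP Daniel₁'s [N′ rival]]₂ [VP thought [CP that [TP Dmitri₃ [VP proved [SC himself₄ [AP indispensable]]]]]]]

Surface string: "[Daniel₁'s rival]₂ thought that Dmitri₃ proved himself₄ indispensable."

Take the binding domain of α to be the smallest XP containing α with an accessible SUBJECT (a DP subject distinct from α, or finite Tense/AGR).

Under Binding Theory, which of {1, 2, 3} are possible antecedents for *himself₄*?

*himself* is an anaphor, so Principle A applies: it must be bound in its binding domain.
Binding domain of *himself₄*: the embedded TP, whose subject is Dmitri₃.
*Daniel₁* does not c-command the anaphor → cannot bind it.
*[Daniel₁'s rival]₂* c-commands the anaphor but is outside its binding domain → cannot satisfy Principle A.
*Dmitri₃* c-commands the anaphor within its binding domain → licit binder.

{3}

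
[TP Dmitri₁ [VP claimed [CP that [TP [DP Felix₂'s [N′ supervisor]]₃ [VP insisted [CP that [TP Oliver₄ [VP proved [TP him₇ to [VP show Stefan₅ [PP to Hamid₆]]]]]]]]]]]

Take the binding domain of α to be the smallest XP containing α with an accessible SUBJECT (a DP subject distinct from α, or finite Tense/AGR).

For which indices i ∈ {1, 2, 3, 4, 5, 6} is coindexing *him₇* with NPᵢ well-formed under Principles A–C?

*him* is a pronoun, so Principle B applies: it must be free in its binding domain.
Binding domain of *him₇*: the embedded TP, whose subject is Oliver₄.
*Dmitri₁* c-commands the pronoun but from outside its binding domain, and is not c-commanded by it → coindexation permitted.
*Felix₂* and the pronoun do not c-command one another → neither Principle B nor Principle C is at stake; coindexation permitted.
*[Felix₂'s supervisor]₃* c-commands the pronoun but from outside its binding domain, and is not c-commanded by it → coindexation permitted.
*Oliver₄* c-commands the pronoun within its binding domain → coindexation would violate Principle B.
*Stefan₅*: the pronoun c-commands this R-expression → coindexation would violate Principle C on *Stefan₅*.
*Hamid₆*: the pronoun c-commands this R-expression → coindexation would violate Principle C on *Hamid₆*.

{1, 2, 3}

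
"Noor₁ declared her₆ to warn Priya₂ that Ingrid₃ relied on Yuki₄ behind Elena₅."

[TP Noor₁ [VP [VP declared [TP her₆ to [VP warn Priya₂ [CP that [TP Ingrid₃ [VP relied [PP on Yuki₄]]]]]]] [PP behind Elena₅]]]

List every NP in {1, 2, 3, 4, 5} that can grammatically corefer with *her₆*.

*her* is a pronoun, so Principle B applies: it must be free in its binding domain.
Binding domain of *her₆*: the matrix TP, whose subject is Noor₁.
*Noor₁* c-commands the pronoun within its binding domain → coindexation would violate Principle B.
*Priya₂*: the pronoun c-commands this R-expression → coindexation would violate Principle C on *Priya₂*.
*Ingrid₃*: the pronoun c-commands this R-expression → coindexation would violate Principle C on *Ingrid₃*.
*Yuki₄*: the pronoun c-commands this R-expression → coindexation would violate Principle C on *Yuki₄*.
*Elena₅* and the pronoun do not c-command one another → neither Principle B nor Principle C is at stake; coindexation permitted.

{5}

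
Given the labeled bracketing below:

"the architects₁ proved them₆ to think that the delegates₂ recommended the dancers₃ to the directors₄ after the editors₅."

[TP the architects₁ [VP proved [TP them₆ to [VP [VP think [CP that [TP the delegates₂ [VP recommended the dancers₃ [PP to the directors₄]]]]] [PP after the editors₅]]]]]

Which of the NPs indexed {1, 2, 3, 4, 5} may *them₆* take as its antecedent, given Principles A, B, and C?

*them* is a pronoun, so Principle B applies: it must be free in its binding domain.
Binding domain of *them₆*: the matrix TP, whose subject is the architects₁.
*the architects₁* c-commands the pronoun within its binding domain → coindexation would violate Principle B.
*the delegates₂*: the pronoun c-commands this R-expression → coindexation would violate Principle C on *the delegates₂*.
*the dancers₃*: the pronoun c-commands this R-expression → coindexation would violate Principle C on *the dancers₃*.
*the directors₄*: the pronoun c-commands this R-expression → coindexation would violate Principle C on *the directors₄*.
*the editors₅*: the pronoun c-commands this R-expression → coindexation would violate Principle C on *the editors₅*.

none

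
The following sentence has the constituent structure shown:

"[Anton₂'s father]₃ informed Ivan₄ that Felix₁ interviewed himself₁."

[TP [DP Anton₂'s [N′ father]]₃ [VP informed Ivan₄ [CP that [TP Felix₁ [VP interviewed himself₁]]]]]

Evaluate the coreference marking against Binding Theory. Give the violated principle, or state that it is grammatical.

grammatical

The two coindexed NPs are *Felix₁* and *himself₁*.
*himself₁* is an anaphor; its binding domain is the embedded TP, whose subject is Felix₁. *Felix₁* c-commands it within that domain and shares its index, so Principle A is satisfied.
*Felix₁* is an R-expression; *himself₁* does not c-command it, and no other NP shares its index, so Principle C is satisfied.
All principles are respected.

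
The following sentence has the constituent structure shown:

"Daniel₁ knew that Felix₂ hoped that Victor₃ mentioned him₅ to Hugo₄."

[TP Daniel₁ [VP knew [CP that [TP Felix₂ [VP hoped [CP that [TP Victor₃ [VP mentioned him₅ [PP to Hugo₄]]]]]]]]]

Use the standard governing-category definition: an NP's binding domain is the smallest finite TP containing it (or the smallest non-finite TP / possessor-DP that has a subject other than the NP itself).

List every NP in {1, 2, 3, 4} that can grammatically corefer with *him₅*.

{1, 2}

*him* is a pronoun, so Principle B applies: it must be free in its binding domain.
Binding domain of *him₅*: the embedded TP, whose subject is Victor₃.
*Daniel₁* c-commands the pronoun but from outside its binding domain, and is not c-commanded by it → coindexation permitted.
*Felix₂* c-commands the pronoun but from outside its binding domain, and is not c-commanded by it → coindexation permitted.
*Victor₃* c-commands the pronoun within its binding domain → coindexation would violate Principle B.
*Hugo₄*: the pronoun c-commands this R-expression → coindexation would violate Principle C on *Hugo₄*.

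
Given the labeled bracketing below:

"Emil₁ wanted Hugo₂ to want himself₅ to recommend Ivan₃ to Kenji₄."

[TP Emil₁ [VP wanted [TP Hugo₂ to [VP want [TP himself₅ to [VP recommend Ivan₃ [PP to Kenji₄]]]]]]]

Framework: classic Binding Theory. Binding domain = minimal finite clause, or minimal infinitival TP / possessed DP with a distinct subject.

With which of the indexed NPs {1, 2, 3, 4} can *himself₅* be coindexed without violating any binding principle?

*himself* is an anaphor, so Principle A applies: it must be bound in its binding domain.
Binding domain of *himself₅*: the embedded TP, whose subject is Hugo₂.
*Emil₁* c-commands the anaphor but is outside its binding domain → cannot satisfy Principle A.
*Hugo₂* c-commands the anaphor within its binding domain → licit binder.
*Ivan₃* does not c-command the anaphor → cannot bind it.
*Kenji₄* does not c-command the anaphor → cannot bind it.

{2}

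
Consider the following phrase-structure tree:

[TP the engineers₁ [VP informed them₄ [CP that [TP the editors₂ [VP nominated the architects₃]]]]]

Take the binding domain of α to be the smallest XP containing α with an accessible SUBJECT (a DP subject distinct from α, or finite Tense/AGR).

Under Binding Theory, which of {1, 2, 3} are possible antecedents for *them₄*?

none

*them* is a pronoun, so Principle B applies: it must be free in its binding domain.
Binding domain of *them₄*: the matrix TP, whose subject is the engineers₁.
*the engineers₁* c-commands the pronoun within its binding domain → coindexation would violate Principle B.
*the editors₂*: the pronoun c-commands this R-expression → coindexation would violate Principle C on *the editors₂*.
*the architects₃*: the pronoun c-commands this R-expression → coindexation would violate Principle C on *the architects₃*.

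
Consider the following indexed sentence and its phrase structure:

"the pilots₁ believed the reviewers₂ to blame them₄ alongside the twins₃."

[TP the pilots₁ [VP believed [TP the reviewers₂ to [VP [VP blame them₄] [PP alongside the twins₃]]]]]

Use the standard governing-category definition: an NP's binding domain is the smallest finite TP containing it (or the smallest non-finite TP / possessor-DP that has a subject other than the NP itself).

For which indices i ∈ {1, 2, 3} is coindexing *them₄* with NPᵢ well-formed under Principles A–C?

{1, 3}

*them* is a pronoun, so Principle B applies: it must be free in its binding domain.
Binding domain of *them₄*: the embedded TP, whose subject is the reviewers₂.
*the pilots₁* c-commands the pronoun but from outside its binding domain, and is not c-commanded by it → coindexation permitted.
*the reviewers₂* c-commands the pronoun within its binding domain → coindexation would violate Principle B.
*the twins₃* and the pronoun do not c-command one another → neither Principle B nor Principle C is at stake; coindexation permitted.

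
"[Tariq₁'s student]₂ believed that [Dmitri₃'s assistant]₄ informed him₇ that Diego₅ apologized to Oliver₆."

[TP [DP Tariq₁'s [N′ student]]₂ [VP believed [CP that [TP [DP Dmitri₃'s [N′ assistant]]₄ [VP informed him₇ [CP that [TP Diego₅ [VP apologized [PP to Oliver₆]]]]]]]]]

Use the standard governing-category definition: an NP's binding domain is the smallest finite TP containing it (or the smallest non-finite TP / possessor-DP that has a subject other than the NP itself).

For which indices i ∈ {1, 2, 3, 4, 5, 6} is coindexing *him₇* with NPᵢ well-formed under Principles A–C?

{1, 2, 3}

*him* is a pronoun, so Principle B applies: it must be free in its binding domain.
Binding domain of *him₇*: the embedded TP, whose subject is [Dmitri₃'s assistant]₄.
*Tariq₁* and the pronoun do not c-command one another → neither Principle B nor Principle C is at stake; coindexation permitted.
*[Tariq₁'s student]₂* c-commands the pronoun but from outside its binding domain, and is not c-commanded by it → coindexation permitted.
*Dmitri₃* and the pronoun do not c-command one another → neither Principle B nor Principle C is at stake; coindexation permitted.
*[Dmitri₃'s assistant]₄* c-commands the pronoun within its binding domain → coindexation would violate Principle B.
*Diego₅*: the pronoun c-commands this R-expression → coindexation would violate Principle C on *Diego₅*.
*Oliver₆*: the pronoun c-commands this R-expression → coindexation would violate Principle C on *Oliver₆*.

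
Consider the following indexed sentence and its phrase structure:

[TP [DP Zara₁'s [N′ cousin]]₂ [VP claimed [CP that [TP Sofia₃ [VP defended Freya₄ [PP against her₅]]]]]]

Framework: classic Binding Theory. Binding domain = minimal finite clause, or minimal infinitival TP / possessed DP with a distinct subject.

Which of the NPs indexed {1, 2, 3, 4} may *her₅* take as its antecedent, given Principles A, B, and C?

*her* is a pronoun, so Principle B applies: it must be free in its binding domain.
Binding domain of *her₅*: the embedded TP, whose subject is Sofia₃.
*Zara₁* and the pronoun do not c-command one another → neither Principle B nor Principle C is at stake; coindexation permitted.
*[Zara₁'s cousin]₂* c-commands the pronoun but from outside its binding domain, and is not c-commanded by it → coindexation permitted.
*Sofia₃* c-commands the pronoun within its binding domain → coindexation would violate Principle B.
*Freya₄* c-commands the pronoun within its binding domain → coindexation would violate Principle B.

{1, 2}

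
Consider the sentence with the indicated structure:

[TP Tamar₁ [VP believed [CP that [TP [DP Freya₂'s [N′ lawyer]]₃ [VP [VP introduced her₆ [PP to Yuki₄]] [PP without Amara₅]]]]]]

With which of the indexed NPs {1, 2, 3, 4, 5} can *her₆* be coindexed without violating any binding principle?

*her* is a pronoun, so Principle B applies: it must be free in its binding domain.
Binding domain of *her₆*: the embedded TP, whose subject is [Freya₂'s lawyer]₃.
*Tamar₁* c-commands the pronoun but from outside its binding domain, and is not c-commanded by it → coindexation permitted.
*Freya₂* and the pronoun do not c-command one another → neither Principle B nor Principle C is at stake; coindexation permitted.
*[Freya₂'s lawyer]₃* c-commands the pronoun within its binding domain → coindexation would violate Principle B.
*Yuki₄*: the pronoun c-commands this R-expression → coindexation would violate Principle C on *Yuki₄*.
*Amara₅* and the pronoun do not c-command one another → neither Principle B nor Principle C is at stake; coindexation permitted.

{1, 2, 5}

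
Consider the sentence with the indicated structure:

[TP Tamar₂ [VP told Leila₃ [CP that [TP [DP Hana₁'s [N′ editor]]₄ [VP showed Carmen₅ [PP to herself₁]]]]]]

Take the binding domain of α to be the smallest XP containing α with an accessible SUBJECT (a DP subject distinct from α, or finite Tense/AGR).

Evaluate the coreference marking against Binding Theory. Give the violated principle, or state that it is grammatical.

Principle A

The two coindexed NPs are *Hana₁* and *herself₁*.
*herself₁* is an anaphor. Principle A requires it to be bound within its binding domain — the embedded TP, whose subject is [Hana₁'s editor]₄.
Within that domain it is c-commanded by *[Hana₁'s editor]₄*, *Carmen₅*, none of which share its index.
*Hana₁* does not c-command the anaphor at all.
The anaphor is unbound in its domain → Principle A violation.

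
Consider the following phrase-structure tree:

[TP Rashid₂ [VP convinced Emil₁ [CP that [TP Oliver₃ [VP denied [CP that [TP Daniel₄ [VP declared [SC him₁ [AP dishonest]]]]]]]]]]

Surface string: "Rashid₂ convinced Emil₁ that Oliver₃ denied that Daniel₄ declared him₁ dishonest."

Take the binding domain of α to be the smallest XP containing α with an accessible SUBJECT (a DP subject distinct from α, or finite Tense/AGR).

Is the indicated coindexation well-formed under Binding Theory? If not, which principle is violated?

grammatical

The two coindexed NPs are *Emil₁* and *him₁*.
*him₁* is a pronoun; its binding domain is the embedded TP, whose subject is Daniel₄. Within that domain it is c-commanded only by *Daniel₄*, which carries a different index — the pronoun is free locally, so Principle B holds.
*Emil₁* is an R-expression; *him₁* does not c-command it, and no other NP shares its index, so Principle C is satisfied.
All principles are respected.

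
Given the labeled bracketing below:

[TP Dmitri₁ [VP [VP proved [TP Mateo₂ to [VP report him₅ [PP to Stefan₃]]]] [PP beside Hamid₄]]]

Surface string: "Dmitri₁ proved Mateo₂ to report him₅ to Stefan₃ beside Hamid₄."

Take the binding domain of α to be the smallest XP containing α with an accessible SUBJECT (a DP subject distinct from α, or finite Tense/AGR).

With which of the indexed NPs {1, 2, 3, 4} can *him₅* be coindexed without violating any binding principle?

{1, 4}

*him* is a pronoun, so Principle B applies: it must be free in its binding domain.
Binding domain of *him₅*: the embedded TP, whose subject is Mateo₂.
*Dmitri₁* c-commands the pronoun but from outside its binding domain, and is not c-commanded by it → coindexation permitted.
*Mateo₂* c-commands the pronoun within its binding domain → coindexation would violate Principle B.
*Stefan₃*: the pronoun c-commands this R-expression → coindexation would violate Principle C on *Stefan₃*.
*Hamid₄* and the pronoun do not c-command one another → neither Principle B nor Principle C is at stake; coindexation permitted.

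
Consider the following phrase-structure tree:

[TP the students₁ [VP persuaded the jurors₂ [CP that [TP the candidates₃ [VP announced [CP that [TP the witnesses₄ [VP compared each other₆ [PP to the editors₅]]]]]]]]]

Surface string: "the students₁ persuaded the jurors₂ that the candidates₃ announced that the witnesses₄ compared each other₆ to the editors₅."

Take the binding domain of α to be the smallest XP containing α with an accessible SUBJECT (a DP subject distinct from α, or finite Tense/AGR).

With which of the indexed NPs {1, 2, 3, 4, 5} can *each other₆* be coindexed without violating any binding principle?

{4}

*each other* is an anaphor, so Principle A applies: it must be bound in its binding domain.
Binding domain of *each other₆*: the embedded TP, whose subject is the witnesses₄.
*the students₁* c-commands the anaphor but is outside its binding domain → cannot satisfy Principle A.
*the jurors₂* c-commands the anaphor but is outside its binding domain → cannot satisfy Principle A.
*the candidates₃* c-commands the anaphor but is outside its binding domain → cannot satisfy Principle A.
*the witnesses₄* c-commands the anaphor within its binding domain → licit binder.
*the editors₅* does not c-command the anaphor → cannot bind it.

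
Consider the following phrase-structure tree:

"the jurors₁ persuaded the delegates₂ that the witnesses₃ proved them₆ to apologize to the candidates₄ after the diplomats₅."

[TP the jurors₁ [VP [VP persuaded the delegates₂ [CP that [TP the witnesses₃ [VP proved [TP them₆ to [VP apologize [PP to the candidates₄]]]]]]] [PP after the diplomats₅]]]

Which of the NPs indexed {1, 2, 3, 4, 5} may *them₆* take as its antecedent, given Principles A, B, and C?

{1, 2, 5}

*them* is a pronoun, so Principle B applies: it must be free in its binding domain.
Binding domain of *them₆*: the embedded TP, whose subject is the witnesses₃.
*the jurors₁* c-commands the pronoun but from outside its binding domain, and is not c-commanded by it → coindexation permitted.
*the delegates₂* c-commands the pronoun but from outside its binding domain, and is not c-commanded by it → coindexation permitted.
*the witnesses₃* c-commands the pronoun within its binding domain → coindexation would violate Principle B.
*the candidates₄*: the pronoun c-commands this R-expression → coindexation would violate Principle C on *the candidates₄*.
*the diplomats₅* and the pronoun do not c-command one another → neither Principle B nor Principle C is at stake; coindexation permitted.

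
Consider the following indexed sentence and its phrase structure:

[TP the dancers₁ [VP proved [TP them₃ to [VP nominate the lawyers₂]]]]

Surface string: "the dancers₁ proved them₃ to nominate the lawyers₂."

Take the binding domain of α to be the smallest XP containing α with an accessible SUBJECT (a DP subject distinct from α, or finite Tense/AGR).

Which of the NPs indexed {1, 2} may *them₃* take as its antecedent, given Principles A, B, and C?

none

*them* is a pronoun, so Principle B applies: it must be free in its binding domain.
Binding domain of *them₃*: the matrix TP, whose subject is the dancers₁.
*the dancers₁* c-commands the pronoun within its binding domain → coindexation would violate Principle B.
*the lawyers₂*: the pronoun c-commands this R-expression → coindexation would violate Principle C on *the lawyers₂*.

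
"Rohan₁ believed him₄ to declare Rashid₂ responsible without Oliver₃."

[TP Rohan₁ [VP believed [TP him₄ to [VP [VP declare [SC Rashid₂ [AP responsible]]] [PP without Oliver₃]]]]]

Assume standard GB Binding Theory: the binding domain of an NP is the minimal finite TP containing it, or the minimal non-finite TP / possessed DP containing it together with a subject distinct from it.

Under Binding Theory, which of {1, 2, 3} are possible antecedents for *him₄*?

*him* is a pronoun, so Principle B applies: it must be free in its binding domain.
Binding domain of *him₄*: the matrix TP, whose subject is Rohan₁.
*Rohan₁* c-commands the pronoun within its binding domain → coindexation would violate Principle B.
*Rashid₂*: the pronoun c-commands this R-expression → coindexation would violate Principle C on *Rashid₂*.
*Oliver₃*: the pronoun c-commands this R-expression → coindexation would violate Principle C on *Oliver₃*.

none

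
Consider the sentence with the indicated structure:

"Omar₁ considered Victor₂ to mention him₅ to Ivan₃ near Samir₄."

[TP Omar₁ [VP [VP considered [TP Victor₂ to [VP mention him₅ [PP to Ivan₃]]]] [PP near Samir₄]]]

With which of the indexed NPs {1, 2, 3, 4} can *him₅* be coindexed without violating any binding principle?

{1, 4}

*him* is a pronoun, so Principle B applies: it must be free in its binding domain.
Binding domain of *him₅*: the embedded TP, whose subject is Victor₂.
*Omar₁* c-commands the pronoun but from outside its binding domain, and is not c-commanded by it → coindexation permitted.
*Victor₂* c-commands the pronoun within its binding domain → coindexation would violate Principle B.
*Ivan₃*: the pronoun c-commands this R-expression → coindexation would violate Principle C on *Ivan₃*.
*Samir₄* and the pronoun do not c-command one another → neither Principle B nor Principle C is at stake; coindexation permitted.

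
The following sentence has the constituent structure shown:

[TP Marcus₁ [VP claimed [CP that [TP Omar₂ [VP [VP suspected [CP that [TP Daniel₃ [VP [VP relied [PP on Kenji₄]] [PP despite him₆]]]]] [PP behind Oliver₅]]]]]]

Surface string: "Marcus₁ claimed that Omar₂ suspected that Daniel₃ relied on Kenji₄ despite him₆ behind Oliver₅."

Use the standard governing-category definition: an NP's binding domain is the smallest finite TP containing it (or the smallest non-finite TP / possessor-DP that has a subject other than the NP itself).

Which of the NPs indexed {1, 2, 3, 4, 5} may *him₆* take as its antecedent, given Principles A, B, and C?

*him* is a pronoun, so Principle B applies: it must be free in its binding domain.
Binding domain of *him₆*: the embedded TP, whose subject is Daniel₃.
*Marcus₁* c-commands the pronoun but from outside its binding domain, and is not c-commanded by it → coindexation permitted.
*Omar₂* c-commands the pronoun but from outside its binding domain, and is not c-commanded by it → coindexation permitted.
*Daniel₃* c-commands the pronoun within its binding domain → coindexation would violate Principle B.
*Kenji₄* and the pronoun do not c-command one another → neither Principle B nor Principle C is at stake; coindexation permitted.
*Oliver₅* and the pronoun do not c-command one another → neither Principle B nor Principle C is at stake; coindexation permitted.

{1, 2, 4, 5}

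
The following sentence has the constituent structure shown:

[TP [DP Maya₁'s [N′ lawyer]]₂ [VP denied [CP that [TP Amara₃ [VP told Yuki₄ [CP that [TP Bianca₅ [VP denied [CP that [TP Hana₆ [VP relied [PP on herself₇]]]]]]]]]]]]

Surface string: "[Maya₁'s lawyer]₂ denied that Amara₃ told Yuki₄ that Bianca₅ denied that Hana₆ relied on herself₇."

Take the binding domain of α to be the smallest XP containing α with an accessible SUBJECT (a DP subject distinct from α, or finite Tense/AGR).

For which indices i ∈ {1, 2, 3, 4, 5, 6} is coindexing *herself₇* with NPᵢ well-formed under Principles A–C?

*herself* is an anaphor, so Principle A applies: it must be bound in its binding domain.
Binding domain of *herself₇*: the embedded TP, whose subject is Hana₆.
*Maya₁* does not c-command the anaphor → cannot bind it.
*[Maya₁'s lawyer]₂* c-commands the anaphor but is outside its binding domain → cannot satisfy Principle A.
*Amara₃* c-commands the anaphor but is outside its binding domain → cannot satisfy Principle A.
*Yuki₄* c-commands the anaphor but is outside its binding domain → cannot satisfy Principle A.
*Bianca₅* c-commands the anaphor but is outside its binding domain → cannot satisfy Principle A.
*Hana₆* c-commands the anaphor within its binding domain → licit binder.

{6}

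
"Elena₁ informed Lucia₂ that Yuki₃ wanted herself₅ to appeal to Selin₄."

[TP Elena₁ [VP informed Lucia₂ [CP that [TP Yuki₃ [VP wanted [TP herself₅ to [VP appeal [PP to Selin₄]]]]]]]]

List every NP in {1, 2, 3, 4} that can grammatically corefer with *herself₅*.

*herself* is an anaphor, so Principle A applies: it must be bound in its binding domain.
Binding domain of *herself₅*: the embedded TP, whose subject is Yuki₃.
*Elena₁* c-commands the anaphor but is outside its binding domain → cannot satisfy Principle A.
*Lucia₂* c-commands the anaphor but is outside its binding domain → cannot satisfy Principle A.
*Yuki₃* c-commands the anaphor within its binding domain → licit binder.
*Selin₄* does not c-command the anaphor → cannot bind it.

{3}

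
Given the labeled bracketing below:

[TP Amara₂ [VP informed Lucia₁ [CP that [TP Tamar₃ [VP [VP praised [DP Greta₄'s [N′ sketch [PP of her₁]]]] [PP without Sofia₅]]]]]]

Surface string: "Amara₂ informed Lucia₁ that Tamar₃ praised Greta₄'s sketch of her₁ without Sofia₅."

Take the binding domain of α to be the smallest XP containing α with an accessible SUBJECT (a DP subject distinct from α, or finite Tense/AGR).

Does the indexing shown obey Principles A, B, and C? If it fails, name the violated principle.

The two coindexed NPs are *Lucia₁* and *her₁*.
*her₁* is a pronoun; its binding domain is the possessed DP, whose subject is Greta₄. Within that domain it is c-commanded only by *Greta₄*, which carries a different index — the pronoun is free locally, so Principle B holds.
*Lucia₁* is an R-expression; *her₁* does not c-command it, and no other NP shares its index, so Principle C is satisfied.
All principles are respected.

grammatical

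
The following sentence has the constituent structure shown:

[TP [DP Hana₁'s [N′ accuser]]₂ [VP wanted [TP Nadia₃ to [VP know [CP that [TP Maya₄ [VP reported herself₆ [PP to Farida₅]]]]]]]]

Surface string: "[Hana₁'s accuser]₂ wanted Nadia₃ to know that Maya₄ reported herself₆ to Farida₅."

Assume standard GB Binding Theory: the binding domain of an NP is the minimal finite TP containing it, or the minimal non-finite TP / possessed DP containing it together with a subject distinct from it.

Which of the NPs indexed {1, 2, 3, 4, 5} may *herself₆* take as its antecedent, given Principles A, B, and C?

*herself* is an anaphor, so Principle A applies: it must be bound in its binding domain.
Binding domain of *herself₆*: the embedded TP, whose subject is Maya₄.
*Hana₁* does not c-command the anaphor → cannot bind it.
*[Hana₁'s accuser]₂* c-commands the anaphor but is outside its binding domain → cannot satisfy Principle A.
*Nadia₃* c-commands the anaphor but is outside its binding domain → cannot satisfy Principle A.
*Maya₄* c-commands the anaphor within its binding domain → licit binder.
*Farida₅* does not c-command the anaphor → cannot bind it.

{4}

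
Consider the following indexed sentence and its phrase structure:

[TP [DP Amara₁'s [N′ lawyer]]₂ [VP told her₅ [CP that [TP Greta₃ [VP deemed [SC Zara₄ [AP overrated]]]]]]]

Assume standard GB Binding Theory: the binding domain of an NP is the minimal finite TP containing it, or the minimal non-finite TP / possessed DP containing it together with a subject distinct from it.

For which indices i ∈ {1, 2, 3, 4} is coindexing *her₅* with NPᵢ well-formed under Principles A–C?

*her* is a pronoun, so Principle B applies: it must be free in its binding domain.
Binding domain of *her₅*: the matrix TP, whose subject is [Amara₁'s lawyer]₂.
*Amara₁* and the pronoun do not c-command one another → neither Principle B nor Principle C is at stake; coindexation permitted.
*[Amara₁'s lawyer]₂* c-commands the pronoun within its binding domain → coindexation would violate Principle B.
*Greta₃*: the pronoun c-commands this R-expression → coindexation would violate Principle C on *Greta₃*.
*Zara₄*: the pronoun c-commands this R-expression → coindexation would violate Principle C on *Zara₄*.

{1}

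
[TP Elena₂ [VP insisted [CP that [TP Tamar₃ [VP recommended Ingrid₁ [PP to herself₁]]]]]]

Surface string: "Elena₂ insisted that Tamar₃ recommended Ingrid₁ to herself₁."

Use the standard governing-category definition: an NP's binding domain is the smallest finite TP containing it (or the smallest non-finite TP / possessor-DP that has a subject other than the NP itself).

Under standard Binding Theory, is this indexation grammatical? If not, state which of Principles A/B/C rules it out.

The two coindexed NPs are *Ingrid₁* and *herself₁*.
*herself₁* is an anaphor; its binding domain is the embedded TP, whose subject is Tamar₃. *Ingrid₁* c-commands it within that domain and shares its index, so Principle A is satisfied.
*Ingrid₁* is an R-expression; *herself₁* does not c-command it, and no other NP shares its index, so Principle C is satisfied.
All principles are respected.

grammatical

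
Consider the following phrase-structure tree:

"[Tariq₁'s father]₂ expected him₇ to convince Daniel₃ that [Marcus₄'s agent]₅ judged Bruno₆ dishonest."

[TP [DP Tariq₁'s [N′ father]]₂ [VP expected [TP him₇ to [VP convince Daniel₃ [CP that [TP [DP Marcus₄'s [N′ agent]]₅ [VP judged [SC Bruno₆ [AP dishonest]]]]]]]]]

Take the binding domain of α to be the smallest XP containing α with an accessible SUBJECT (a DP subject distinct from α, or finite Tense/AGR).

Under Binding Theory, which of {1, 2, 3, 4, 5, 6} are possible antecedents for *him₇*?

*him* is a pronoun, so Principle B applies: it must be free in its binding domain.
Binding domain of *him₇*: the matrix TP, whose subject is [Tariq₁'s father]₂.
*Tariq₁* and the pronoun do not c-command one another → neither Principle B nor Principle C is at stake; coindexation permitted.
*[Tariq₁'s father]₂* c-commands the pronoun within its binding domain → coindexation would violate Principle B.
*Daniel₃*: the pronoun c-commands this R-expression → coindexation would violate Principle C on *Daniel₃*.
*Marcus₄*: the pronoun c-commands this R-expression → coindexation would violate Principle C on *Marcus₄*.
*[Marcus₄'s agent]₅*: the pronoun c-commands this R-expression → coindexation would violate Principle C on *[Marcus₄'s agent]₅*.
*Bruno₆*: the pronoun c-commands this R-expression → coindexation would violate Principle C on *Bruno₆*.

{1}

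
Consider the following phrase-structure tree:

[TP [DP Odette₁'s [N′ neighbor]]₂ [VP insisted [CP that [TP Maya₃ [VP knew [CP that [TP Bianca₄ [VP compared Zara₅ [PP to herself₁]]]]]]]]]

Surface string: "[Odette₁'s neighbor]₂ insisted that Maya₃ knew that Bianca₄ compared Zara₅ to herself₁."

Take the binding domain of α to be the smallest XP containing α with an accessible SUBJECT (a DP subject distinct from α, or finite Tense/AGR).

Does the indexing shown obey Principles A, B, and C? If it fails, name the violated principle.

The two coindexed NPs are *Odette₁* and *herself₁*.
*herself₁* is an anaphor. Principle A requires it to be bound within its binding domain — the embedded TP, whose subject is Bianca₄.
Within that domain it is c-commanded by *Bianca₄*, *Zara₅*, none of which share its index.
*Odette₁* does not c-command the anaphor at all.
The anaphor is unbound in its domain → Principle A violation.

Principle A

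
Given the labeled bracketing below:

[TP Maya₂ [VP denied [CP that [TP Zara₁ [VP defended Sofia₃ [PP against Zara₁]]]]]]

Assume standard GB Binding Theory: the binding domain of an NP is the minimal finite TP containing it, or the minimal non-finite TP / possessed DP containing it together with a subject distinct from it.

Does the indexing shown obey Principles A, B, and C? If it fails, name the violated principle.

The two coindexed NPs are *Zara₁* (the higher occurrence) and *Zara₁* (the lower occurrence).
*Zara₁* (the lower occurrence) is an R-expression. Principle C requires it to be free everywhere.
*Zara₁* (the higher occurrence) c-commands it and carries the same index.
The R-expression is bound → Principle C violation.

Principle C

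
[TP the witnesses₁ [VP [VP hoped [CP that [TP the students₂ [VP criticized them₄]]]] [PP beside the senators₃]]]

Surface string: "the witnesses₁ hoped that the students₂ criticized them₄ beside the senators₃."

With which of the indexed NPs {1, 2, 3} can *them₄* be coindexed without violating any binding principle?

{1, 3}

*them* is a pronoun, so Principle B applies: it must be free in its binding domain.
Binding domain of *them₄*: the embedded TP, whose subject is the students₂.
*the witnesses₁* c-commands the pronoun but from outside its binding domain, and is not c-commanded by it → coindexation permitted.
*the students₂* c-commands the pronoun within its binding domain → coindexation would violate Principle B.
*the senators₃* and the pronoun do not c-command one another → neither Principle B nor Principle C is at stake; coindexation permitted.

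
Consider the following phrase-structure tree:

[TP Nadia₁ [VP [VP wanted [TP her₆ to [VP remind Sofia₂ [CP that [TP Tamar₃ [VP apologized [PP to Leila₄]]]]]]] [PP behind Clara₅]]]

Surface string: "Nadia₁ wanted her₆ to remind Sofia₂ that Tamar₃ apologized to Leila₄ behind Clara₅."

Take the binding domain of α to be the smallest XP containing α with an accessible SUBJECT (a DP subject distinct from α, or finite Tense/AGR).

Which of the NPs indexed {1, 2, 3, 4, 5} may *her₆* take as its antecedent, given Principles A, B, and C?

{5}

*her* is a pronoun, so Principle B applies: it must be free in its binding domain.
Binding domain of *her₆*: the matrix TP, whose subject is Nadia₁.
*Nadia₁* c-commands the pronoun within its binding domain → coindexation would violate Principle B.
*Sofia₂*: the pronoun c-commands this R-expression → coindexation would violate Principle C on *Sofia₂*.
*Tamar₃*: the pronoun c-commands this R-expression → coindexation would violate Principle C on *Tamar₃*.
*Leila₄*: the pronoun c-commands this R-expression → coindexation would violate Principle C on *Leila₄*.
*Clara₅* and the pronoun do not c-command one another → neither Principle B nor Principle C is at stake; coindexation permitted.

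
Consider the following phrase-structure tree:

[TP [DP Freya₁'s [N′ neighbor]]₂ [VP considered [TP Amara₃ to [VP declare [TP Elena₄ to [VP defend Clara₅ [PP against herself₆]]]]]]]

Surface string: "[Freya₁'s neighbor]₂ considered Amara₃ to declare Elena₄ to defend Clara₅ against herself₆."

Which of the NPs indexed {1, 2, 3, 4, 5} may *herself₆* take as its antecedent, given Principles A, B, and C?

*herself* is an anaphor, so Principle A applies: it must be bound in its binding domain.
Binding domain of *herself₆*: the embedded TP, whose subject is Elena₄.
*Freya₁* does not c-command the anaphor → cannot bind it.
*[Freya₁'s neighbor]₂* c-commands the anaphor but is outside its binding domain → cannot satisfy Principle A.
*Amara₃* c-commands the anaphor but is outside its binding domain → cannot satisfy Principle A.
*Elena₄* c-commands the anaphor within its binding domain → licit binder.
*Clara₅* c-commands the anaphor within its binding domain → licit binder.

{4, 5}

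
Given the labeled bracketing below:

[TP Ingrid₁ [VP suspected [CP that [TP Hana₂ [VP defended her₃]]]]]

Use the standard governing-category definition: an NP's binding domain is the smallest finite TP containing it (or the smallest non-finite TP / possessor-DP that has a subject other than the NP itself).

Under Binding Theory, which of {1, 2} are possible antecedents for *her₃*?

*her* is a pronoun, so Principle B applies: it must be free in its binding domain.
Binding domain of *her₃*: the embedded TP, whose subject is Hana₂.
*Ingrid₁* c-commands the pronoun but from outside its binding domain, and is not c-commanded by it → coindexation permitted.
*Hana₂* c-commands the pronoun within its binding domain → coindexation would violate Principle B.

{1}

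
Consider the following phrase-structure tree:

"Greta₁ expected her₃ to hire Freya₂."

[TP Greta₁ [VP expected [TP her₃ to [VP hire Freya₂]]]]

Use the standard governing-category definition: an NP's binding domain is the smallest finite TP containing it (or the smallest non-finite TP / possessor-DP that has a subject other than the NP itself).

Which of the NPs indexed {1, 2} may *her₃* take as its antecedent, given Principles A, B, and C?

none

*her* is a pronoun, so Principle B applies: it must be free in its binding domain.
Binding domain of *her₃*: the matrix TP, whose subject is Greta₁.
*Greta₁* c-commands the pronoun within its binding domain → coindexation would violate Principle B.
*Freya₂*: the pronoun c-commands this R-expression → coindexation would violate Principle C on *Freya₂*.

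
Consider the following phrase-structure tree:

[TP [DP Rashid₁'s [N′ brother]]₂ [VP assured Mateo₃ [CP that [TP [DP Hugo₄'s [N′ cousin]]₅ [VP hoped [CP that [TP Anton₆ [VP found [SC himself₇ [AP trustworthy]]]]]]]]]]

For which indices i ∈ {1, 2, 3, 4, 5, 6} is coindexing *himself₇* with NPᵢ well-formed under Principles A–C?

*himself* is an anaphor, so Principle A applies: it must be bound in its binding domain.
Binding domain of *himself₇*: the embedded TP, whose subject is Anton₆.
*Rashid₁* does not c-command the anaphor → cannot bind it.
*[Rashid₁'s brother]₂* c-commands the anaphor but is outside its binding domain → cannot satisfy Principle A.
*Mateo₃* c-commands the anaphor but is outside its binding domain → cannot satisfy Principle A.
*Hugo₄* does not c-command the anaphor → cannot bind it.
*[Hugo₄'s cousin]₅* c-commands the anaphor but is outside its binding domain → cannot satisfy Principle A.
*Anton₆* c-commands the anaphor within its binding domain → licit binder.

{6}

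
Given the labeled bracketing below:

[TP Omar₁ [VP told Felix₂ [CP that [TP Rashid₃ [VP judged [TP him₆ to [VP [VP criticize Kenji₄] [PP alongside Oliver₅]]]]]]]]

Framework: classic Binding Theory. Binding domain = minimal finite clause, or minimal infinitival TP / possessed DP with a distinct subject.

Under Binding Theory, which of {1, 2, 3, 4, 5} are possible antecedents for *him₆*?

{1, 2}

*him* is a pronoun, so Principle B applies: it must be free in its binding domain.
Binding domain of *him₆*: the embedded TP, whose subject is Rashid₃.
*Omar₁* c-commands the pronoun but from outside its binding domain, and is not c-commanded by it → coindexation permitted.
*Felix₂* c-commands the pronoun but from outside its binding domain, and is not c-commanded by it → coindexation permitted.
*Rashid₃* c-commands the pronoun within its binding domain → coindexation would violate Principle B.
*Kenji₄*: the pronoun c-commands this R-expression → coindexation would violate Principle C on *Kenji₄*.
*Oliver₅*: the pronoun c-commands this R-expression → coindexation would violate Principle C on *Oliver₅*.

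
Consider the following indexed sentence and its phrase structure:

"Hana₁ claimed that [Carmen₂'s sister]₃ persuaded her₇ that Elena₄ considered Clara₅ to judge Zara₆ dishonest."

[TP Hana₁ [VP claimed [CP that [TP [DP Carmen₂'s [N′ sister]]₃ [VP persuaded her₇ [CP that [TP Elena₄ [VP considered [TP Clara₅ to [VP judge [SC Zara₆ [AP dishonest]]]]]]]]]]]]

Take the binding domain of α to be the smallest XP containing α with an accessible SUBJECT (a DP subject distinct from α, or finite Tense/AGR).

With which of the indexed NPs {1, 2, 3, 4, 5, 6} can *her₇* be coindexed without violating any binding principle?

{1, 2}

*her* is a pronoun, so Principle B applies: it must be free in its binding domain.
Binding domain of *her₇*: the embedded TP, whose subject is [Carmen₂'s sister]₃.
*Hana₁* c-commands the pronoun but from outside its binding domain, and is not c-commanded by it → coindexation permitted.
*Carmen₂* and the pronoun do not c-command one another → neither Principle B nor Principle C is at stake; coindexation permitted.
*[Carmen₂'s sister]₃* c-commands the pronoun within its binding domain → coindexation would violate Principle B.
*Elena₄*: the pronoun c-commands this R-expression → coindexation would violate Principle C on *Elena₄*.
*Clara₅*: the pronoun c-commands this R-expression → coindexation would violate Principle C on *Clara₅*.
*Zara₆*: the pronoun c-commands this R-expression → coindexation would violate Principle C on *Zara₆*.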